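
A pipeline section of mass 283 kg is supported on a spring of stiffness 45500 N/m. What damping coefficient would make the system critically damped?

c_c = 2√(k·m) = 2√(45500 × 283) = 2 × 3588 = 7177 N·s/m.

7180 N·s/m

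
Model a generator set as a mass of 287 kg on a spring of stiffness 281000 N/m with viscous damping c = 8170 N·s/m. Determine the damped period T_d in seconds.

ω_n = √(k/m) = √(281000/287) = 31.29 rad/s.
Critical damping c_c = 2√(k·m) = 2√(281000 × 287) = 17960 N·s/m, so ζ = c/c_c = 8170/17960 = 0.4549.
ω_d = ω_n√(1 − ζ²) = 31.29 × √(1 − 0.207) = 27.87 rad/s.
T_d = 2π/ω_d = 0.2255 s.

0.225 s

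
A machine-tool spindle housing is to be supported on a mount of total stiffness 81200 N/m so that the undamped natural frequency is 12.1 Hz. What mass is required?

ω_n = 2πf_n = 2π × 12.1 = 76.03 rad/s.
m = k/ω_n² = 81200/76.03² = 81200/5780 = 14.05 kg.

14.0 kg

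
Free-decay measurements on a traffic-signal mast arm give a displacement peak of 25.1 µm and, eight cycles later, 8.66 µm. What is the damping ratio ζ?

0.0212

Logarithmic decrement δ = (1/n)·ln(x₀/x_n) = (1/8)·ln(25.1/8.66) = (1/8)·ln(2.898) = 0.1330.
ζ = δ/√(4π² + δ²) = 0.1330/√(39.48 + 0.0177) = 0.1330/6.285 = 0.02117.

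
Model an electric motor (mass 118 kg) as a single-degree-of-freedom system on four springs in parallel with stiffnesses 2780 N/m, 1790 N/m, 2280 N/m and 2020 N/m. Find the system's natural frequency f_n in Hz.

1.38 Hz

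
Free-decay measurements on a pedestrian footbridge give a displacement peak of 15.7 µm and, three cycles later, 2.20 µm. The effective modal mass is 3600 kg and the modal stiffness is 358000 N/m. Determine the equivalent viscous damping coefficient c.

Logarithmic decrement δ = (1/n)·ln(x₀/x_n) = (1/3)·ln(15.7/2.20) = (1/3)·ln(7.136) = 0.6551.
ζ = δ/√(4π² + δ²) = 0.6551/√(39.48 + 0.429) = 0.6551/6.317 = 0.1037.
c = ζ · 2√(km) = 0.1037 × 2√(358000 × 3600) = 0.1037 × 71800 = 7445 N·s/m.

7450 N·s/m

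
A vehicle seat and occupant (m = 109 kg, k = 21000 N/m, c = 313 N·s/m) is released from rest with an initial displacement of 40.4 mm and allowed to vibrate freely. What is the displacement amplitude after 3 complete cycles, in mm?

5.69 mm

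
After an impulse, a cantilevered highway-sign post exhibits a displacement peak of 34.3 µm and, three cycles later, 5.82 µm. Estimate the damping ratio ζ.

Logarithmic decrement δ = (1/n)·ln(x₀/x_n) = (1/3)·ln(34.3/5.82) = (1/3)·ln(5.893) = 0.5913.
ζ = δ/√(4π² + δ²) = 0.5913/√(39.48 + 0.350) = 0.5913/6.311 = 0.09369.

0.0937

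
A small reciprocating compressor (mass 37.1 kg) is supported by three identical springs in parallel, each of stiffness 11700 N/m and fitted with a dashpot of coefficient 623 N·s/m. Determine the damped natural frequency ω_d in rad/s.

29.6 rad/s

Parallel springs add: k_eq = 3 × 11700 = 35100 N/m.
ω_n = √(k_eq/m) = √(35100/37.1) = 30.76 rad/s.
Critical damping c_c = 2√(k_eq·m) = 2√(35100 × 37.1) = 2282 N·s/m, so ζ = c/c_c = 623/2282 = 0.2730.
ω_d = ω_n√(1 − ζ²) = 30.76 × √(1 − 0.0745) = 29.59 rad/s.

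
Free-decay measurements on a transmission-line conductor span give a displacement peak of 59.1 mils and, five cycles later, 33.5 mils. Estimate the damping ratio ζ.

0.0181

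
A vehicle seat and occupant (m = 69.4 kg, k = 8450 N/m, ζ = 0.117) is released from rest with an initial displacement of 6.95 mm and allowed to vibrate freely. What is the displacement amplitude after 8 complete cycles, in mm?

0.0186 mm

Logarithmic decrement δ = 2πζ/√(1 − ζ²) = 2π × 0.1170/√(1 − 0.0137) = 0.7402.
After n cycles, x_n/x₀ = e^(−nδ), so x_8 = 6.95 × e^(−8 × 0.7402) = 6.95 × 0.002681 = 0.01863 mm.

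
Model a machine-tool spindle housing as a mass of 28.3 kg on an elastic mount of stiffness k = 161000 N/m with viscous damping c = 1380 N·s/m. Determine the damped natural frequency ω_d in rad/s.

ω_n = √(k/m) = √(161000/28.3) = 75.43 rad/s.
Critical damping c_c = 2√(k·m) = 2√(161000 × 28.3) = 4269 N·s/m, so ζ = c/c_c = 1380/4269 = 0.3233.
ω_d = ω_n√(1 − ζ²) = 75.43 × √(1 − 0.104) = 71.38 rad/s.

71.4 rad/s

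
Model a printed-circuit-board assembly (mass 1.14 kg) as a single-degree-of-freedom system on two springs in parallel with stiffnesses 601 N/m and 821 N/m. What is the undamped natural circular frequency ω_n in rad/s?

Parallel springs add: k_eq = 601 + 821 = 1422 N/m.
ω_n = √(k_eq/m) = √(1422/1.14) = √1247 = 35.32 rad/s.

35.3 rad/s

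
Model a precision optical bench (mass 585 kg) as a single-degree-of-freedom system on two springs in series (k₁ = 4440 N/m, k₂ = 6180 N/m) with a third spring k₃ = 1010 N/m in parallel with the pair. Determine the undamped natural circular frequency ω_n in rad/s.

2.48 rad/s

Series pair: k_s = k₁k₂/(k₁+k₂) = (4440)(6180)/(4440 + 6180) = 2584 N/m. In parallel with k₃: k_eq = 2584 + 1010 = 3594 N/m.
ω_n = √(k_eq/m) = √(3594/585) = √6.143 = 2.479 rad/s.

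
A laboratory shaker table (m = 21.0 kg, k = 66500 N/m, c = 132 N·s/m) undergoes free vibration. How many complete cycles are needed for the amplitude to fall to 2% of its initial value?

ζ = c/(2√(km)) = 132/(2√(66500 × 21.0)) = 132/2363 = 0.05585.
Logarithmic decrement δ = 2πζ/√(1 − ζ²) = 2π × 0.05585/√(1 − 0.00312) = 0.3515.
x_n/x₀ = e^(−nδ) ≤ 0.02; take ln: n ≥ ln(1/0.02)/δ = 3.912/0.3515 = 11.13.
So 12 complete cycles are required.

12 cycles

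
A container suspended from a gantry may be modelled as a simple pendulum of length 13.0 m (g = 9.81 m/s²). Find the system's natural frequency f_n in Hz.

0.138 Hz

For a simple pendulum ω_n = √(g/L) = √(9.81/13.0) = √0.7546 = 0.8687 rad/s.
f_n = ω_n/(2π) = 0.8687/6.283 = 0.1383 Hz.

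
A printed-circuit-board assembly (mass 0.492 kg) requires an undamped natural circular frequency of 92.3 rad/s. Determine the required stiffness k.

k = m·ω_n² = 0.492 × 92.30² = 0.492 × 8519 = 4191 N/m.

4190 N/m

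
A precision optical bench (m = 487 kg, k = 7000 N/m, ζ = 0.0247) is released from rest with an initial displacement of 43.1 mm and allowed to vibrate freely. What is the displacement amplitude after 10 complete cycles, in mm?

9.13 mm

Logarithmic decrement δ = 2πζ/√(1 − ζ²) = 2π × 0.02470/√(1 − 0.000610) = 0.1552.
After n cycles, x_n/x₀ = e^(−nδ), so x_10 = 43.1 × e^(−10 × 0.1552) = 43.1 × 0.2117 = 9.126 mm.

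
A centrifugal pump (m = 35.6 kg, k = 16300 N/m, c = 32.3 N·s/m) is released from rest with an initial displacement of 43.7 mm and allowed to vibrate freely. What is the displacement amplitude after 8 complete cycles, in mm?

ζ = c/(2√(km)) = 32.3/(2√(16300 × 35.6)) = 32.3/1524 = 0.02120.
Logarithmic decrement δ = 2πζ/√(1 − ζ²) = 2π × 0.02120/√(1 − 0.000449) = 0.1332.
After n cycles, x_n/x₀ = e^(−nδ), so x_8 = 43.7 × e^(−8 × 0.1332) = 43.7 × 0.3444 = 15.05 mm.

15.1 mm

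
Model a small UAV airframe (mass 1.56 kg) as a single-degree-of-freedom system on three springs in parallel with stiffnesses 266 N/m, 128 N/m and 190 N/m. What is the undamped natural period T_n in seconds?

Parallel springs add: k_eq = 266 + 128 + 190 = 584.0 N/m.
ω_n = √(k_eq/m) = √(584.0/1.56) = √374.4 = 19.35 rad/s.
T_n = 2π/ω_n = 6.283/19.35 = 0.3247 s.

0.325 s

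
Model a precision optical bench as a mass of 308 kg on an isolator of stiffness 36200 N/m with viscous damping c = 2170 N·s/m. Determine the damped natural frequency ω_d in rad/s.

ω_n = √(k/m) = √(36200/308) = 10.84 rad/s.
Critical damping c_c = 2√(k·m) = 2√(36200 × 308) = 6678 N·s/m, so ζ = c/c_c = 2170/6678 = 0.3249.
ω_d = ω_n√(1 − ζ²) = 10.84 × √(1 − 0.106) = 10.25 rad/s.

10.3 rad/s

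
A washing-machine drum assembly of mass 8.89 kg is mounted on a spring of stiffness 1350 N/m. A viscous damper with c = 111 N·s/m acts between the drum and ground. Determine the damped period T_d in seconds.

0.591 s

ω_n = √(k/m) = √(1350/8.89) = 12.32 rad/s.
Critical damping c_c = 2√(k·m) = 2√(1350 × 8.89) = 219.1 N·s/m, so ζ = c/c_c = 111/219.1 = 0.5066.
ω_d = ω_n√(1 − ζ²) = 12.32 × √(1 − 0.257) = 10.62 rad/s.
T_d = 2π/ω_d = 0.5914 s.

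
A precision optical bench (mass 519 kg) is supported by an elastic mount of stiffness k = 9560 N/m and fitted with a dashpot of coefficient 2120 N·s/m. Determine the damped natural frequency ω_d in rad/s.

3.77 rad/s

ω_n = √(k/m) = √(9560/519) = 4.292 rad/s.
Critical damping c_c = 2√(k·m) = 2√(9560 × 519) = 4455 N·s/m, so ζ = c/c_c = 2120/4455 = 0.4759.
ω_d = ω_n√(1 − ζ²) = 4.292 × √(1 − 0.226) = 3.775 rad/s.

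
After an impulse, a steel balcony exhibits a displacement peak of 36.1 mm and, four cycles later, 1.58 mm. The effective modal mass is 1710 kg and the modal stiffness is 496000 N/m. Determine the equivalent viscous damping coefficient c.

7200 N·s/m

Logarithmic decrement δ = (1/n)·ln(x₀/x_n) = (1/4)·ln(36.1/1.58) = (1/4)·ln(22.85) = 0.7822.
ζ = δ/√(4π² + δ²) = 0.7822/√(39.48 + 0.612) = 0.7822/6.332 = 0.1235.
c = ζ · 2√(km) = 0.1235 × 2√(496000 × 1710) = 0.1235 × 58250 = 7196 N·s/m.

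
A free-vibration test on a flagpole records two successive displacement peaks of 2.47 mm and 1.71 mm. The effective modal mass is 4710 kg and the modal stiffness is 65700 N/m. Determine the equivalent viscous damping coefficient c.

2060 N·s/m

Logarithmic decrement δ = (1/n)·ln(x₀/x_n) = (1/1)·ln(2.47/1.71) = (1/1)·ln(1.444) = 0.3677.
ζ = δ/√(4π² + δ²) = 0.3677/√(39.48 + 0.135) = 0.3677/6.294 = 0.05843.
c = ζ · 2√(km) = 0.05843 × 2√(65700 × 4710) = 0.05843 × 35180 = 2056 N·s/m.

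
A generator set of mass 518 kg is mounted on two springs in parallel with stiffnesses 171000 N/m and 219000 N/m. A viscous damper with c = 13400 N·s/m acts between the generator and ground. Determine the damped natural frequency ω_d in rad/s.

Parallel springs add: k_eq = 171000 + 219000 = 390000 N/m.
ω_n = √(k_eq/m) = √(390000/518) = 27.44 rad/s.
Critical damping c_c = 2√(k_eq·m) = 2√(390000 × 518) = 28430 N·s/m, so ζ = c/c_c = 13400/28430 = 0.4714.
ω_d = ω_n√(1 − ζ²) = 27.44 × √(1 − 0.222) = 24.20 rad/s.

24.2 rad/s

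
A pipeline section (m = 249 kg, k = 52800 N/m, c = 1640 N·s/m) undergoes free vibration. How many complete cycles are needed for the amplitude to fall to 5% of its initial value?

3 cycles

ζ = c/(2√(km)) = 1640/(2√(52800 × 249)) = 1640/7252 = 0.2262.
Logarithmic decrement δ = 2πζ/√(1 − ζ²) = 2π × 0.2262/√(1 − 0.0511) = 1.459.
x_n/x₀ = e^(−nδ) ≤ 0.05; take ln: n ≥ ln(1/0.05)/δ = 2.996/1.459 = 2.054.
So 3 complete cycles are required.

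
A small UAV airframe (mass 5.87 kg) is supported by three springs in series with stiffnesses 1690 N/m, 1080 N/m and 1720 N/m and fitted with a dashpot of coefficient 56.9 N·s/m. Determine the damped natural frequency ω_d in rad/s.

7.59 rad/s

Series springs: 1/k_eq = 1/1690 + 1/1080 + 1/1720 = 0.002099, so k_eq = 476.4 N/m.
ω_n = √(k_eq/m) = √(476.4/5.87) = 9.009 rad/s.
Critical damping c_c = 2√(k_eq·m) = 2√(476.4 × 5.87) = 105.8 N·s/m, so ζ = c/c_c = 56.9/105.8 = 0.5380.
ω_d = ω_n√(1 − ζ²) = 9.009 × √(1 − 0.289) = 7.594 rad/s.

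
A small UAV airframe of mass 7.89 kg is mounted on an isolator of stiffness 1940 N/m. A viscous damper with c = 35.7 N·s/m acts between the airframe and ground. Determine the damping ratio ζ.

0.144

ω_n = √(k/m) = √(1940/7.89) = 15.68 rad/s.
Critical damping c_c = 2√(k·m) = 2√(1940 × 7.89) = 247.4 N·s/m, so ζ = c/c_c = 35.7/247.4 = 0.1443.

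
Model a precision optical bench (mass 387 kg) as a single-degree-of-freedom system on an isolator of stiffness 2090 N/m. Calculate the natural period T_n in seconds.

2.70 s

ω_n = √(k/m) = √(2090/387) = √5.401 = 2.324 rad/s.
T_n = 2π/ω_n = 6.283/2.324 = 2.704 s.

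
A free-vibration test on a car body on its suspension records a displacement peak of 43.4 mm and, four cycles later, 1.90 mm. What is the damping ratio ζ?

0.124

Logarithmic decrement δ = (1/n)·ln(x₀/x_n) = (1/4)·ln(43.4/1.90) = (1/4)·ln(22.84) = 0.7822.
ζ = δ/√(4π² + δ²) = 0.7822/√(39.48 + 0.612) = 0.7822/6.332 = 0.1235.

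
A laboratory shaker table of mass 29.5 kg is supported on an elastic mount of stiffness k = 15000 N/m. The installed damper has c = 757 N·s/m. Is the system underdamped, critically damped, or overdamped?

c_c = 2√(k·m) = 1330 N·s/m; ζ = c/c_c = 757/1330 = 0.569.
Since ζ < 1 the system is underdamped.

underdamped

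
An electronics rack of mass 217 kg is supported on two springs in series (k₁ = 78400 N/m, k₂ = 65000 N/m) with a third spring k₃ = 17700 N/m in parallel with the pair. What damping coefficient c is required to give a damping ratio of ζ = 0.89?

6050 N·s/m

Series pair: k_s = k₁k₂/(k₁+k₂) = (78400)(65000)/(78400 + 65000) = 35540 N/m. In parallel with k₃: k_eq = 35540 + 17700 = 53240 N/m.
c_c = 2√(k_eq·m) = 2√(53240 × 217) = 6798 N·s/m.
c = ζ·c_c = 0.89 × 6798 = 6050 N·s/m.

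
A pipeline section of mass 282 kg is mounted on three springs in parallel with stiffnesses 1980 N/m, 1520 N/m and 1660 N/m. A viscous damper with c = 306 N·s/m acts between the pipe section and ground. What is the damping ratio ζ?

0.127

Parallel springs add: k_eq = 1980 + 1520 + 1660 = 5160 N/m.
ω_n = √(k_eq/m) = √(5160/282) = 4.278 rad/s.
Critical damping c_c = 2√(k_eq·m) = 2√(5160 × 282) = 2413 N·s/m, so ζ = c/c_c = 306/2413 = 0.1268.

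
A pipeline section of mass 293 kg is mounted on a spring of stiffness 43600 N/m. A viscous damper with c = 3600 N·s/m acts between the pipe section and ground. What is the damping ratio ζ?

0.504

ω_n = √(k/m) = √(43600/293) = 12.20 rad/s.
Critical damping c_c = 2√(k·m) = 2√(43600 × 293) = 7148 N·s/m, so ζ = c/c_c = 3600/7148 = 0.5036.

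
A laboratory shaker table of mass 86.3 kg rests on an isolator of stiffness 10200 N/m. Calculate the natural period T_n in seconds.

0.578 s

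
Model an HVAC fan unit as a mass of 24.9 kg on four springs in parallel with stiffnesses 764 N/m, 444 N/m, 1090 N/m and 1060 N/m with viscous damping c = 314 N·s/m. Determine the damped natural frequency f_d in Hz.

Parallel springs add: k_eq = 764 + 444 + 1090 + 1060 = 3358 N/m.
ω_n = √(k_eq/m) = √(3358/24.9) = 11.61 rad/s.
Critical damping c_c = 2√(k_eq·m) = 2√(3358 × 24.9) = 578.3 N·s/m, so ζ = c/c_c = 314/578.3 = 0.5429.
ω_d = ω_n√(1 − ζ²) = 11.61 × √(1 − 0.295) = 9.752 rad/s.
f_d = ω_d/(2π) = 1.552 Hz.

1.55 Hz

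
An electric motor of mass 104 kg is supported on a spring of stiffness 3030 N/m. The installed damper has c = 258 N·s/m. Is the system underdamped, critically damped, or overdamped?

c_c = 2√(k·m) = 1123 N·s/m; ζ = c/c_c = 258/1123 = 0.230.
Since ζ < 1 the system is underdamped.

underdamped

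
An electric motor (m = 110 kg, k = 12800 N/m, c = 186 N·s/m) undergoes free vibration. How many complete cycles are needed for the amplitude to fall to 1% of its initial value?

10 cycles

ζ = c/(2√(km)) = 186/(2√(12800 × 110)) = 186/2373 = 0.07838.
Logarithmic decrement δ = 2πζ/√(1 − ζ²) = 2π × 0.07838/√(1 − 0.00614) = 0.4940.
x_n/x₀ = e^(−nδ) ≤ 0.01; take ln: n ≥ ln(1/0.01)/δ = 4.605/0.4940 = 9.323.
So 10 complete cycles are required.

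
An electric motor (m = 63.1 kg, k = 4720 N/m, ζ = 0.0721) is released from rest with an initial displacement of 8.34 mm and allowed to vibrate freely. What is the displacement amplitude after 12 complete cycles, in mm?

0.0358 mm

Logarithmic decrement δ = 2πζ/√(1 − ζ²) = 2π × 0.07210/√(1 − 0.00520) = 0.4542.
After n cycles, x_n/x₀ = e^(−nδ), so x_12 = 8.34 × e^(−12 × 0.4542) = 8.34 × 0.004295 = 0.03582 mm.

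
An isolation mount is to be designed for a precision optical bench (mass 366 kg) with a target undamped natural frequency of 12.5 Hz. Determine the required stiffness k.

2260000 N/m

ω_n = 2πf_n = 2π × 12.5 = 78.54 rad/s.
k = m·ω_n² = 366 × 78.54² = 366 × 6169 = 2258000 N/m.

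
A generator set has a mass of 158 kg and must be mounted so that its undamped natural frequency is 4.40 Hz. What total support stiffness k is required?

121000 N/m

ω_n = 2πf_n = 2π × 4.40 = 27.65 rad/s.
k = m·ω_n² = 158 × 27.65² = 158 × 764.3 = 120800 N/m.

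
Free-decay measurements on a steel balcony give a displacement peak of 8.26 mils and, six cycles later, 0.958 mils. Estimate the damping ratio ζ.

0.0571

Logarithmic decrement δ = (1/n)·ln(x₀/x_n) = (1/6)·ln(8.26/0.958) = (1/6)·ln(8.622) = 0.3591.
ζ = δ/√(4π² + δ²) = 0.3591/√(39.48 + 0.129) = 0.3591/6.293 = 0.05705.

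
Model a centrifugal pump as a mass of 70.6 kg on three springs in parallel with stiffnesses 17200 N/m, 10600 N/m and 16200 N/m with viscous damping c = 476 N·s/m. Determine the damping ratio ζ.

0.135

Parallel springs add: k_eq = 17200 + 10600 + 16200 = 44000 N/m.
ω_n = √(k_eq/m) = √(44000/70.6) = 24.96 rad/s.
Critical damping c_c = 2√(k_eq·m) = 2√(44000 × 70.6) = 3525 N·s/m, so ζ = c/c_c = 476/3525 = 0.1350.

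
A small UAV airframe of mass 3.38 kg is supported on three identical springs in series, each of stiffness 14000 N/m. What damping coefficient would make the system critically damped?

Series springs: 1/k_eq = 3/14000, so k_eq = 14000/3 = 4667 N/m.
c_c = 2√(k_eq·m) = 2√(4667 × 3.38) = 2 × 125.6 = 251.2 N·s/m.

251 N·s/m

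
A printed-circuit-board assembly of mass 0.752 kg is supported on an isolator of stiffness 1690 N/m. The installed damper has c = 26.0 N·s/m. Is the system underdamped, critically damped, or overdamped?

c_c = 2√(k·m) = 71.30 N·s/m; ζ = c/c_c = 26.0/71.30 = 0.365.
Since ζ < 1 the system is underdamped.

underdamped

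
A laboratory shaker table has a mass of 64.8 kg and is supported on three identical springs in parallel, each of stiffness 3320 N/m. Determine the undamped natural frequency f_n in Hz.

1.97 Hz

Parallel springs add: k_eq = 3 × 3320 = 9960 N/m.
ω_n = √(k_eq/m) = √(9960/64.8) = √153.7 = 12.40 rad/s.
f_n = ω_n/(2π) = 12.40/6.283 = 1.973 Hz.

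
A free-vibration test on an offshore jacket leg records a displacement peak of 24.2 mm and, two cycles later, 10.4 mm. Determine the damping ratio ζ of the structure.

Logarithmic decrement δ = (1/n)·ln(x₀/x_n) = (1/2)·ln(24.2/10.4) = (1/2)·ln(2.327) = 0.4223.
ζ = δ/√(4π² + δ²) = 0.4223/√(39.48 + 0.178) = 0.4223/6.297 = 0.06706.

0.0671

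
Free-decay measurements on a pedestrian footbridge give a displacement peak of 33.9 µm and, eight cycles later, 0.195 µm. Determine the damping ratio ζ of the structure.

Logarithmic decrement δ = (1/n)·ln(x₀/x_n) = (1/8)·ln(33.9/0.195) = (1/8)·ln(173.8) = 0.6448.
ζ = δ/√(4π² + δ²) = 0.6448/√(39.48 + 0.416) = 0.6448/6.316 = 0.1021.

0.102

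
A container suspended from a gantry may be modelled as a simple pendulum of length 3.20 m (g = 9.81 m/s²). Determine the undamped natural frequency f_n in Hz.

0.279 Hz

For a simple pendulum ω_n = √(g/L) = √(9.81/3.20) = √3.066 = 1.751 rad/s.
f_n = ω_n/(2π) = 1.751/6.283 = 0.2787 Hz.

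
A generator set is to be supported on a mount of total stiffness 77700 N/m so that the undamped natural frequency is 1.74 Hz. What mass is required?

ω_n = 2πf_n = 2π × 1.74 = 10.93 rad/s.
m = k/ω_n² = 77700/10.93² = 77700/119.5 = 650.1 kg.

650 kg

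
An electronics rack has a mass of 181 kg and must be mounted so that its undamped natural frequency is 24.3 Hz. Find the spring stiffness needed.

4220000 N/m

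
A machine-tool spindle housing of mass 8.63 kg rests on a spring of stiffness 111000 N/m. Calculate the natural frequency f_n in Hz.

ω_n = √(k/m) = √(111000/8.63) = √12860 = 113.4 rad/s.
f_n = ω_n/(2π) = 113.4/6.283 = 18.05 Hz.

18.0 Hz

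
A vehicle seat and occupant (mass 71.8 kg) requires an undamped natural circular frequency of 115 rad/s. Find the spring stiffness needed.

k = m·ω_n² = 71.8 × 115.0² = 71.8 × 13220 = 949600 N/m.

950000 N/m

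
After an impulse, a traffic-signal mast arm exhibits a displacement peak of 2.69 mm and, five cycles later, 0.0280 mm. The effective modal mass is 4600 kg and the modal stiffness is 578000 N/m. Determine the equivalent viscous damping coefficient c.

Logarithmic decrement δ = (1/n)·ln(x₀/x_n) = (1/5)·ln(2.69/0.0280) = (1/5)·ln(96.07) = 0.9130.
ζ = δ/√(4π² + δ²) = 0.9130/√(39.48 + 0.834) = 0.9130/6.349 = 0.1438.
c = ζ · 2√(km) = 0.1438 × 2√(578000 × 4600) = 0.1438 × 103100 = 14830 N·s/m.

14800 N·s/m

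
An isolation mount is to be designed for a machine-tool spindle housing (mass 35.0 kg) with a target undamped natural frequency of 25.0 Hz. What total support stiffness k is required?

864000 N/m

ω_n = 2πf_n = 2π × 25.0 = 157.1 rad/s.
k = m·ω_n² = 35.0 × 157.1² = 35.0 × 24670 = 863600 N/m.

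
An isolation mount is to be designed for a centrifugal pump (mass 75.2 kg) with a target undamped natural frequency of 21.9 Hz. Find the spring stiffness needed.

1420000 N/m

ω_n = 2πf_n = 2π × 21.9 = 137.6 rad/s.
k = m·ω_n² = 75.2 × 137.6² = 75.2 × 18930 = 1424000 N/m.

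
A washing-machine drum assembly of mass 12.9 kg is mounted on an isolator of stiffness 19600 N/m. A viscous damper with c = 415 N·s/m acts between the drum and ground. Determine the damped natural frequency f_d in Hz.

5.65 Hz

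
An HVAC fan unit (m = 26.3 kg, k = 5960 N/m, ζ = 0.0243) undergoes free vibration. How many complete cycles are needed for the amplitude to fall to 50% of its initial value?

5 cycles

Logarithmic decrement δ = 2πζ/√(1 − ζ²) = 2π × 0.02430/√(1 − 0.000590) = 0.1527.
x_n/x₀ = e^(−nδ) ≤ 0.5; take ln: n ≥ ln(1/0.5)/δ = 0.6931/0.1527 = 4.538.
So 5 complete cycles are required.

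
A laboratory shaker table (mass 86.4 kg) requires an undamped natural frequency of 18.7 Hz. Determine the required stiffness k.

ω_n = 2πf_n = 2π × 18.7 = 117.5 rad/s.
k = m·ω_n² = 86.4 × 117.5² = 86.4 × 13810 = 1193000 N/m.

1190000 N/m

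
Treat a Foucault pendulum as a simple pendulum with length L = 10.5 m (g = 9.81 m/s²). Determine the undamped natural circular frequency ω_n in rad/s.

For a simple pendulum ω_n = √(g/L) = √(9.81/10.5) = √0.9343 = 0.9666 rad/s.

0.967 rad/s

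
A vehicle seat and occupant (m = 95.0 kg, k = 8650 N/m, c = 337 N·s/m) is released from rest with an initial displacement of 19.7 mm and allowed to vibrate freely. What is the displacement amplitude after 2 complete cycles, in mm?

ζ = c/(2√(km)) = 337/(2√(8650 × 95.0)) = 337/1813 = 0.1859.
Logarithmic decrement δ = 2πζ/√(1 − ζ²) = 2π × 0.1859/√(1 − 0.0346) = 1.189.
After n cycles, x_n/x₀ = e^(−nδ), so x_2 = 19.7 × e^(−2 × 1.189) = 19.7 × 0.09281 = 1.828 mm.

1.83 mm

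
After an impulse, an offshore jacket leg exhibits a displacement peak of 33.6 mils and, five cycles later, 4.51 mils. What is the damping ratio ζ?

Logarithmic decrement δ = (1/n)·ln(x₀/x_n) = (1/5)·ln(33.6/4.51) = (1/5)·ln(7.450) = 0.4016.
ζ = δ/√(4π² + δ²) = 0.4016/√(39.48 + 0.161) = 0.4016/6.296 = 0.06379.

0.0638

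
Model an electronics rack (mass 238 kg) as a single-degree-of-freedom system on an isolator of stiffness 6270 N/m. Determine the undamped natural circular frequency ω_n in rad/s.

5.13 rad/s

ω_n = √(k/m) = √(6270/238) = √26.34 = 5.133 rad/s.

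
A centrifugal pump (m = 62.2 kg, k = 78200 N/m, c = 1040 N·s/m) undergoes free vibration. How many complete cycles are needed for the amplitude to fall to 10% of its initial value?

ζ = c/(2√(km)) = 1040/(2√(78200 × 62.2)) = 1040/4411 = 0.2358.
Logarithmic decrement δ = 2πζ/√(1 − ζ²) = 2π × 0.2358/√(1 − 0.0556) = 1.524.
x_n/x₀ = e^(−nδ) ≤ 0.1; take ln: n ≥ ln(1/0.1)/δ = 2.303/1.524 = 1.510.
So 2 complete cycles are required.

2 cycles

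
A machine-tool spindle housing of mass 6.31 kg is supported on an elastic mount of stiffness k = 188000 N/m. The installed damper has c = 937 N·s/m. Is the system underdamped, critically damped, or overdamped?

c_c = 2√(k·m) = 2178 N·s/m; ζ = c/c_c = 937/2178 = 0.430.
Since ζ < 1 the system is underdamped.

underdamped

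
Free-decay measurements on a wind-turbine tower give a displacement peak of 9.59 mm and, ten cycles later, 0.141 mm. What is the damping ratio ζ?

0.0670

Logarithmic decrement δ = (1/n)·ln(x₀/x_n) = (1/10)·ln(9.59/0.141) = (1/10)·ln(68.01) = 0.4220.
ζ = δ/√(4π² + δ²) = 0.4220/√(39.48 + 0.178) = 0.4220/6.297 = 0.06701.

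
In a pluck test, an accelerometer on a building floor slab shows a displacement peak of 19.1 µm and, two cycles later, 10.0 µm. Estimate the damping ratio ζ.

0.0514

Logarithmic decrement δ = (1/n)·ln(x₀/x_n) = (1/2)·ln(19.1/10.0) = (1/2)·ln(1.910) = 0.3236.
ζ = δ/√(4π² + δ²) = 0.3236/√(39.48 + 0.105) = 0.3236/6.292 = 0.05143.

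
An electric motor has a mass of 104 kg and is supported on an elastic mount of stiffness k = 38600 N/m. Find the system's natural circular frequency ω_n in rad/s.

19.3 rad/s

ω_n = √(k/m) = √(38600/104) = √371.2 = 19.27 rad/s.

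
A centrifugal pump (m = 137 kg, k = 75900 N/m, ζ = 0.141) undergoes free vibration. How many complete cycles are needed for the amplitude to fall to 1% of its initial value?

Logarithmic decrement δ = 2πζ/√(1 − ζ²) = 2π × 0.1410/√(1 − 0.0199) = 0.8949.
x_n/x₀ = e^(−nδ) ≤ 0.01; take ln: n ≥ ln(1/0.01)/δ = 4.605/0.8949 = 5.146.
So 6 complete cycles are required.

6 cycles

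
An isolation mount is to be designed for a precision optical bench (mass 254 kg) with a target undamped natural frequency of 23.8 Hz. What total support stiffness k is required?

ω_n = 2πf_n = 2π × 23.8 = 149.5 rad/s.
k = m·ω_n² = 254 × 149.5² = 254 × 22360 = 5680000 N/m.

5680000 N/m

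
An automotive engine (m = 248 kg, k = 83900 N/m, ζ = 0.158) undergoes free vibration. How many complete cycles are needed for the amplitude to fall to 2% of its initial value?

4 cycles

Logarithmic decrement δ = 2πζ/√(1 − ζ²) = 2π × 0.1580/√(1 − 0.0250) = 1.005.
x_n/x₀ = e^(−nδ) ≤ 0.02; take ln: n ≥ ln(1/0.02)/δ = 3.912/1.005 = 3.891.
So 4 complete cycles are required.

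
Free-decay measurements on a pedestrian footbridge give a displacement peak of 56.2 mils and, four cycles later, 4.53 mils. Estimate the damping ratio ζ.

Logarithmic decrement δ = (1/n)·ln(x₀/x_n) = (1/4)·ln(56.2/4.53) = (1/4)·ln(12.41) = 0.6295.
ζ = δ/√(4π² + δ²) = 0.6295/√(39.48 + 0.396) = 0.6295/6.315 = 0.09970.

0.0997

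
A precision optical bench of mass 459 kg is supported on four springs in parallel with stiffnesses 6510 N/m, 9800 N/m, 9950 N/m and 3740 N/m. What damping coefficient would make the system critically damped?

Parallel springs add: k_eq = 6510 + 9800 + 9950 + 3740 = 30000 N/m.
c_c = 2√(k_eq·m) = 2√(30000 × 459) = 2 × 3711 = 7422 N·s/m.

7420 N·s/m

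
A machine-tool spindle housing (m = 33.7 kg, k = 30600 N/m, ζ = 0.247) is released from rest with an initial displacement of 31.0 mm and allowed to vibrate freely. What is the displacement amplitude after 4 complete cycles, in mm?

0.0512 mm

Logarithmic decrement δ = 2πζ/√(1 − ζ²) = 2π × 0.2470/√(1 − 0.0610) = 1.602.
After n cycles, x_n/x₀ = e^(−nδ), so x_4 = 31.0 × e^(−4 × 1.602) = 31.0 × 0.001651 = 0.05119 mm.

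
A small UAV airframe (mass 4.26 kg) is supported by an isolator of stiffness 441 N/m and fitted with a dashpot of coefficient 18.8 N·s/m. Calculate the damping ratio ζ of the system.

0.217

ω_n = √(k/m) = √(441.0/4.26) = 10.17 rad/s.
Critical damping c_c = 2√(k·m) = 2√(441.0 × 4.26) = 86.69 N·s/m, so ζ = c/c_c = 18.8/86.69 = 0.2169.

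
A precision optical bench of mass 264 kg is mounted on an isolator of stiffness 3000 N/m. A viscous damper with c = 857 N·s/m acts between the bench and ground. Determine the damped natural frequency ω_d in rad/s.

2.95 rad/s

ω_n = √(k/m) = √(3000/264) = 3.371 rad/s.
Critical damping c_c = 2√(k·m) = 2√(3000 × 264) = 1780 N·s/m, so ζ = c/c_c = 857/1780 = 0.4815.
ω_d = ω_n√(1 − ζ²) = 3.371 × √(1 − 0.232) = 2.955 rad/s.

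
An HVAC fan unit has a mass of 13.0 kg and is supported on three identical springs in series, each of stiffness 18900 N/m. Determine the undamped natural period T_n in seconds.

Series springs: 1/k_eq = 3/18900, so k_eq = 18900/3 = 6300 N/m.
ω_n = √(k_eq/m) = √(6300/13.0) = √484.6 = 22.01 rad/s.
T_n = 2π/ω_n = 6.283/22.01 = 0.2854 s.

0.285 s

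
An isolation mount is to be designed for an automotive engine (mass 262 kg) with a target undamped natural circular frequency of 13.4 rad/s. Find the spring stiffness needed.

k = m·ω_n² = 262 × 13.40² = 262 × 179.6 = 47040 N/m.

47000 N/m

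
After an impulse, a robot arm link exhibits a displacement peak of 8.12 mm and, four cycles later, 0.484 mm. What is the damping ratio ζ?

Logarithmic decrement δ = (1/n)·ln(x₀/x_n) = (1/4)·ln(8.12/0.484) = (1/4)·ln(16.78) = 0.7050.
ζ = δ/√(4π² + δ²) = 0.7050/√(39.48 + 0.497) = 0.7050/6.323 = 0.1115.

0.112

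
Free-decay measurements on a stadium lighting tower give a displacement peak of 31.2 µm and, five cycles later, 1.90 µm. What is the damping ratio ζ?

0.0887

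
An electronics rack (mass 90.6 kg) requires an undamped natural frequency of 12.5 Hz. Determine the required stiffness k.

559000 N/m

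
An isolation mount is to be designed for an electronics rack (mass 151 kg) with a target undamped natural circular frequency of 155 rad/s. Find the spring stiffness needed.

k = m·ω_n² = 151 × 155.0² = 151 × 24020 = 3628000 N/m.

3630000 N/m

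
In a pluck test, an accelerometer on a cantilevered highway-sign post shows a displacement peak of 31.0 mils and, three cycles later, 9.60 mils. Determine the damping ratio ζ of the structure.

0.0621

Logarithmic decrement δ = (1/n)·ln(x₀/x_n) = (1/3)·ln(31.0/9.60) = (1/3)·ln(3.229) = 0.3907.
ζ = δ/√(4π² + δ²) = 0.3907/√(39.48 + 0.153) = 0.3907/6.295 = 0.06207.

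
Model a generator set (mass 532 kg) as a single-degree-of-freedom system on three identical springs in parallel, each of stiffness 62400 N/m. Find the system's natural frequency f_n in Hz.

Parallel springs add: k_eq = 3 × 62400 = 187200 N/m.
ω_n = √(k_eq/m) = √(187200/532) = √351.9 = 18.76 rad/s.
f_n = ω_n/(2π) = 18.76/6.283 = 2.986 Hz.

2.99 Hz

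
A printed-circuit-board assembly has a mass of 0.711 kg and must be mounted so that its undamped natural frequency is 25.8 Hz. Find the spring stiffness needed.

ω_n = 2πf_n = 2π × 25.8 = 162.1 rad/s.
k = m·ω_n² = 0.711 × 162.1² = 0.711 × 26280 = 18680 N/m.

18700 N/m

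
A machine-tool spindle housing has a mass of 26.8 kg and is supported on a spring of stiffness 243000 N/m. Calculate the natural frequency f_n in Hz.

ω_n = √(k/m) = √(243000/26.8) = √9067 = 95.22 rad/s.
f_n = ω_n/(2π) = 95.22/6.283 = 15.15 Hz.

15.2 Hz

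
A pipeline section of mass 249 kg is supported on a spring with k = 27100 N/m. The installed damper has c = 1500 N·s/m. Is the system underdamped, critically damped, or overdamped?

underdamped

c_c = 2√(k·m) = 5195 N·s/m; ζ = c/c_c = 1500/5195 = 0.289.
Since ζ < 1 the system is underdamped.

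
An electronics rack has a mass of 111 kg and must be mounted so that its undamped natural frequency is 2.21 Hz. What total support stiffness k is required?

21400 N/m

ω_n = 2πf_n = 2π × 2.21 = 13.89 rad/s.
k = m·ω_n² = 111 × 13.89² = 111 × 192.8 = 21400 N/m.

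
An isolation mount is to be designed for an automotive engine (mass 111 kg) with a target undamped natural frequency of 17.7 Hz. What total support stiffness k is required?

ω_n = 2πf_n = 2π × 17.7 = 111.2 rad/s.
k = m·ω_n² = 111 × 111.2² = 111 × 12370 = 1373000 N/m.

1370000 N/m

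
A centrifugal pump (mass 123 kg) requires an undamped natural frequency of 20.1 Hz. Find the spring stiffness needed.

ω_n = 2πf_n = 2π × 20.1 = 126.3 rad/s.
k = m·ω_n² = 123 × 126.3² = 123 × 15950 = 1962000 N/m.

1960000 N/m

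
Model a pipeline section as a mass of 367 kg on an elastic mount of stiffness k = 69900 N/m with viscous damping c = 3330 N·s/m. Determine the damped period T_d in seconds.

0.482 s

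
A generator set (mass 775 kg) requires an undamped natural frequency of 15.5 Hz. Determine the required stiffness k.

7350000 N/m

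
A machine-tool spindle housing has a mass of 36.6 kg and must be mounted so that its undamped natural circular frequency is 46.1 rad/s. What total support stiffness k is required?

77800 N/m

k = m·ω_n² = 36.6 × 46.10² = 36.6 × 2125 = 77780 N/m.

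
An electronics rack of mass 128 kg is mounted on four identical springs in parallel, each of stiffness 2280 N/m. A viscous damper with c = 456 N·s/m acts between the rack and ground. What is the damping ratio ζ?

Parallel springs add: k_eq = 4 × 2280 = 9120 N/m.
ω_n = √(k_eq/m) = √(9120/128) = 8.441 rad/s.
Critical damping c_c = 2√(k_eq·m) = 2√(9120 × 128) = 2161 N·s/m, so ζ = c/c_c = 456/2161 = 0.2110.

0.211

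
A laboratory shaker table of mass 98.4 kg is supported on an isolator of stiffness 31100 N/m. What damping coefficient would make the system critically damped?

3500 N·s/m

c_c = 2√(k·m) = 2√(31100 × 98.4) = 2 × 1749 = 3499 N·s/m.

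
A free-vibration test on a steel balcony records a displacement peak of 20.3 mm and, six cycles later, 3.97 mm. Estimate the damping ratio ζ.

0.0432

Logarithmic decrement δ = (1/n)·ln(x₀/x_n) = (1/6)·ln(20.3/3.97) = (1/6)·ln(5.113) = 0.2720.
ζ = δ/√(4π² + δ²) = 0.2720/√(39.48 + 0.0740) = 0.2720/6.289 = 0.04325.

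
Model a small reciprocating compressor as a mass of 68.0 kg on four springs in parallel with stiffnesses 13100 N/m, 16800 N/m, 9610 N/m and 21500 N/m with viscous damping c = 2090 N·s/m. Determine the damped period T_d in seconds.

0.244 s

Parallel springs add: k_eq = 13100 + 16800 + 9610 + 21500 = 61010 N/m.
ω_n = √(k_eq/m) = √(61010/68.0) = 29.95 rad/s.
Critical damping c_c = 2√(k_eq·m) = 2√(61010 × 68.0) = 4074 N·s/m, so ζ = c/c_c = 2090/4074 = 0.5131.
ω_d = ω_n√(1 − ζ²) = 29.95 × √(1 − 0.263) = 25.71 rad/s.
T_d = 2π/ω_d = 0.2444 s.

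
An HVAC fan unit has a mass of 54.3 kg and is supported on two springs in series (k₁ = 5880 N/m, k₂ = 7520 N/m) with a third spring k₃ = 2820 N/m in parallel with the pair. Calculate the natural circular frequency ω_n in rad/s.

10.6 rad/s

Series pair: k_s = k₁k₂/(k₁+k₂) = (5880)(7520)/(5880 + 7520) = 3300 N/m. In parallel with k₃: k_eq = 3300 + 2820 = 6120 N/m.
ω_n = √(k_eq/m) = √(6120/54.3) = √112.7 = 10.62 rad/s.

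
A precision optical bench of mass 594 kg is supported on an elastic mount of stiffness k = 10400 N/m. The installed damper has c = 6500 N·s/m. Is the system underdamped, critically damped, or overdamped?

overdamped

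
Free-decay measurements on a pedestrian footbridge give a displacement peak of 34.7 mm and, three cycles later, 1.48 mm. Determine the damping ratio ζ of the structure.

0.165

Logarithmic decrement δ = (1/n)·ln(x₀/x_n) = (1/3)·ln(34.7/1.48) = (1/3)·ln(23.45) = 1.052.
ζ = δ/√(4π² + δ²) = 1.052/√(39.48 + 1.11) = 1.052/6.371 = 0.1651.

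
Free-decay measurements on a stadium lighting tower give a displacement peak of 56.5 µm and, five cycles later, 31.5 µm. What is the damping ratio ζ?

0.0186

Logarithmic decrement δ = (1/n)·ln(x₀/x_n) = (1/5)·ln(56.5/31.5) = (1/5)·ln(1.794) = 0.1169.
ζ = δ/√(4π² + δ²) = 0.1169/√(39.48 + 0.0137) = 0.1169/6.284 = 0.01859.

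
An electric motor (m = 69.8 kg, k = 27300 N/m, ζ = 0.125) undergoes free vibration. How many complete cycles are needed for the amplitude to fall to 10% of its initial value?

3 cycles

Logarithmic decrement δ = 2πζ/√(1 − ζ²) = 2π × 0.1250/√(1 − 0.0156) = 0.7916.
x_n/x₀ = e^(−nδ) ≤ 0.1; take ln: n ≥ ln(1/0.1)/δ = 2.303/0.7916 = 2.909.
So 3 complete cycles are required.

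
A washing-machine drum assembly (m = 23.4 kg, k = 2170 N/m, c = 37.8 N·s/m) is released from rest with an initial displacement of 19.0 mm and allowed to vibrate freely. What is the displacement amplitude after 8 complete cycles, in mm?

0.276 mm

ζ = c/(2√(km)) = 37.8/(2√(2170 × 23.4)) = 37.8/450.7 = 0.08387.
Logarithmic decrement δ = 2πζ/√(1 − ζ²) = 2π × 0.08387/√(1 − 0.00703) = 0.5289.
After n cycles, x_n/x₀ = e^(−nδ), so x_8 = 19.0 × e^(−8 × 0.5289) = 19.0 × 0.01454 = 0.2763 mm.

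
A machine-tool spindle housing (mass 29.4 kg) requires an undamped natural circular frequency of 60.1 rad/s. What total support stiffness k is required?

k = m·ω_n² = 29.4 × 60.10² = 29.4 × 3612 = 106200 N/m.

106000 N/m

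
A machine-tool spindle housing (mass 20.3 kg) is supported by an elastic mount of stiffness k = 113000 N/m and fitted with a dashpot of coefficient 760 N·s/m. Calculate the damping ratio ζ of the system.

0.251

ω_n = √(k/m) = √(113000/20.3) = 74.61 rad/s.
Critical damping c_c = 2√(k·m) = 2√(113000 × 20.3) = 3029 N·s/m, so ζ = c/c_c = 760/3029 = 0.2509.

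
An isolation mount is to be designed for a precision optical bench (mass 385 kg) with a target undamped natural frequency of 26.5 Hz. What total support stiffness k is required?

10700000 N/m

ω_n = 2πf_n = 2π × 26.5 = 166.5 rad/s.
k = m·ω_n² = 385 × 166.5² = 385 × 27720 = 10670000 N/m.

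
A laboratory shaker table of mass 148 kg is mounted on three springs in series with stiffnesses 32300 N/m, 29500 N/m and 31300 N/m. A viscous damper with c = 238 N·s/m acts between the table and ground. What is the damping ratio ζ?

0.0962

Series springs: 1/k_eq = 1/32300 + 1/29500 + 1/31300 = 9.681×10^-5, so k_eq = 10330 N/m.
ω_n = √(k_eq/m) = √(10330/148) = 8.354 rad/s.
Critical damping c_c = 2√(k_eq·m) = 2√(10330 × 148) = 2473 N·s/m, so ζ = c/c_c = 238/2473 = 0.09624.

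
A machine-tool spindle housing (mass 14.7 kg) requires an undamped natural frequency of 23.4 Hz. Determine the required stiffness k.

318000 N/m

ω_n = 2πf_n = 2π × 23.4 = 147.0 rad/s.
k = m·ω_n² = 14.7 × 147.0² = 14.7 × 21620 = 317800 N/m.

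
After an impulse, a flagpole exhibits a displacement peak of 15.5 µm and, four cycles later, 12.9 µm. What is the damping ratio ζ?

0.00731

Logarithmic decrement δ = (1/n)·ln(x₀/x_n) = (1/4)·ln(15.5/12.9) = (1/4)·ln(1.202) = 0.04590.
ζ = δ/√(4π² + δ²) = 0.04590/√(39.48 + 0.00211) = 0.04590/6.283 = 0.007306.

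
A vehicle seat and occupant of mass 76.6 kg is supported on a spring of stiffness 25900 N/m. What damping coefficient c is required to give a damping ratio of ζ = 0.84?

c_c = 2√(k·m) = 2√(25900 × 76.6) = 2817 N·s/m.
c = ζ·c_c = 0.84 × 2817 = 2366 N·s/m.

2370 N·s/m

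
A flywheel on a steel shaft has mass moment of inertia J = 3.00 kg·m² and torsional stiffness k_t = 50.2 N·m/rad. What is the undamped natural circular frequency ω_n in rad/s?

4.09 rad/s

ω_n = √(k_t/J) = √(50.2/3.00) = √16.73 = 4.091 rad/s.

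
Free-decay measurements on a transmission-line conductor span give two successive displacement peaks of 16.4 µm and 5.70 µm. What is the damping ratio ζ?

0.166

Logarithmic decrement δ = (1/n)·ln(x₀/x_n) = (1/1)·ln(16.4/5.70) = (1/1)·ln(2.877) = 1.057.
ζ = δ/√(4π² + δ²) = 1.057/√(39.48 + 1.12) = 1.057/6.371 = 0.1659.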